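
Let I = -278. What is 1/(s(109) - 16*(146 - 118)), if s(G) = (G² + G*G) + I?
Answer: 1/23036 ≈ 4.3410e-5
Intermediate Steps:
s(G) = -278 + 2*G² (s(G) = (G² + G*G) - 278 = (G² + G²) - 278 = 2*G² - 278 = -278 + 2*G²)
1/(s(109) - 16*(146 - 118)) = 1/((-278 + 2*109²) - 16*(146 - 118)) = 1/((-278 + 2*11881) - 16*28) = 1/((-278 + 23762) - 448) = 1/(23484 - 448) = 1/23036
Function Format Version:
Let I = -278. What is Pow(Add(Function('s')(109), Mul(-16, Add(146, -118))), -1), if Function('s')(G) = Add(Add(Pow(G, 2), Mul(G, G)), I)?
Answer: Rational(1, 23036) ≈ 4.3410e-5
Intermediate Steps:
Function('s')(G) = Add(-278, Mul(2, Pow(G, 2))) (Function('s')(G) = Add(Add(Pow(G, 2), Mul(G, G)), -278) = Add(Add(Pow(G, 2), Pow(G, 2)), -278) = Add(Mul(2, Pow(G, 2)), -278) = Add(-278, Mul(2, Pow(G, 2))))
Pow(Add(Function('s')(109), Mul(-16, Add(146, -118))), -1) = Pow(Add(Add(-278, Mul(2, Pow(109, 2))), Mul(-16, Add(146, -118))), -1) = Pow(Add(Add(-278, Mul(2, 11881)), Mul(-16, 28)), -1) = Pow(Add(Add(-278, 23762), -448), -1) = Pow(Add(23484, -448), -1) = Pow(23036, -1) = Rational(1, 23036)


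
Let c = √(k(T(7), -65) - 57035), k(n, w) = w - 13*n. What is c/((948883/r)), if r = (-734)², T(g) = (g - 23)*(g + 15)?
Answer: 3232536*I*√1459/948883 ≈ 130.12*I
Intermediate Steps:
T(g) = (-23 + g)*(15 + g)
r = 538756
c = 6*I*√1459 (c = √((-65 - 13*(-345 + 7² - 8*7)) - 57035) = √((-65 - 13*(-345 + 49 - 56)) - 57035) = √((-65 - 13*(-352)) - 57035) = √((-65 + 4576) - 57035) = √(4511 - 57035) = √(-52524) = 6*I*√1459 ≈ 229.18*I)
c/((948883/r)) = (6*I*√1459)/((948883/538756)) = (6*I*√1459)/((948883*(1/538756))) = (6*I*√1459)/(948883/538756) = (6*I*√1459)*(538756/948883) = 3232536*I*√1459/948883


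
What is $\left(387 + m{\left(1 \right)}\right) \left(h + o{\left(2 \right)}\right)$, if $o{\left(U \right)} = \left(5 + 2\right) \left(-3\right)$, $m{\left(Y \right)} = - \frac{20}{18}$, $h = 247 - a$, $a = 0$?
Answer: $\frac{784898}{9} \approx 87211.0$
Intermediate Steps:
$h = 247$ ($h = 247 - 0 = 247 + 0 = 247$)
$m{\left(Y \right)} = - \frac{10}{9}$ ($m{\left(Y \right)} = \left(-20\right) \frac{1}{18} = - \frac{10}{9}$)
$o{\left(U \right)} = -21$ ($o{\left(U \right)} = 7 \left(-3\right) = -21$)
$\left(387 + m{\left(1 \right)}\right) \left(h + o{\left(2 \right)}\right) = \left(387 - \frac{10}{9}\right) \left(247 - 21\right) = \frac{3473}{9} \cdot 226 = \frac{784898}{9}$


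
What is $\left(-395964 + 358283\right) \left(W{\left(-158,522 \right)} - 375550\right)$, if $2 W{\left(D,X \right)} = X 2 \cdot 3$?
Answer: $14092091104$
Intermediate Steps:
$W{\left(D,X \right)} = 3 X$ ($W{\left(D,X \right)} = \frac{X 2 \cdot 3}{2} = \frac{2 X 3}{2} = \frac{6 X}{2} = 3 X$)
$\left(-395964 + 358283\right) \left(W{\left(-158,522 \right)} - 375550\right) = \left(-395964 + 358283\right) \left(3 \cdot 522 - 375550\right) = - 37681 \left(1566 - 375550\right) = \left(-37681\right) \left(-373984\right) = 14092091104$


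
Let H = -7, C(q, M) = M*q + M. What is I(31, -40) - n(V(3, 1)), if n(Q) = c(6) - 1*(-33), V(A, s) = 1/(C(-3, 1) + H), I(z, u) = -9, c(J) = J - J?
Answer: -42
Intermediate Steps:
c(J) = 0
C(q, M) = M + M*q
V(A, s) = -⅑ (V(A, s) = 1/(1*(1 - 3) - 7) = 1/(1*(-2) - 7) = 1/(-2 - 7) = 1/(-9) = -⅑)
n(Q) = 33 (n(Q) = 0 - 1*(-33) = 0 + 33 = 33)
I(31, -40) - n(V(3, 1)) = -9 - 1*33 = -9 - 33 = -42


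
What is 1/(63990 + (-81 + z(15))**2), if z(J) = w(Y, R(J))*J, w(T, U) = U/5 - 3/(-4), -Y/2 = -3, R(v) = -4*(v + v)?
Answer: 16/3978801 ≈ 4.0213e-6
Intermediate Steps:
R(v) = -8*v
Y = 6 (Y = -2*(-3) = 6)
w(T, U) = 3/4 + U/5 (w(T, U) = U*(1/5) - 3*(-1/4) = U/5 + 3/4 = 3/4 + U/5)
z(J) = J*(3/4 - 8*J/5) (z(J) = (3/4 + (-8*J)/5)*J = (3/4 - 8*J/5)*J = J*(3/4 - 8*J/5))
1/(63990 + (-81 + z(15))**2) = 1/(63990 + (-81 + (1/20)*15*(15 - 32*15))**2) = 1/(63990 + (-81 + (1/20)*15*(15 - 480))**2) = 1/(63990 + (-81 + (1/20)*15*(-465))**2) = 1/(63990 + (-81 - 1395/4)**2) = 1/(63990 + (-1719/4)**2) = 1/(63990 + 2954961/16) = 1/(3978801/16) = 16/3978801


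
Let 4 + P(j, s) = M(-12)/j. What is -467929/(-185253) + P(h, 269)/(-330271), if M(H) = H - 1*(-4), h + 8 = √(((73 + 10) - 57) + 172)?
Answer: 10354461952753/4099307468721 + 12*√22/22128157 ≈ 2.5259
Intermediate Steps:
h = -8 + 3*√22 (h = -8 + √(((73 + 10) - 57) + 172) = -8 + √((83 - 57) + 172) = -8 + √(26 + 172) = -8 + √198 = -8 + 3*√22 ≈ 6.0712)
M(H) = 4 + H (M(H) = H + 4 = 4 + H)
P(j, s) = -4 - 8/j (P(j, s) = -4 + (4 - 12)/j = -4 - 8/j)
-467929/(-185253) + P(h, 269)/(-330271) = -467929/(-185253) + (-4 - 8/(-8 + 3*√22))/(-330271) = -467929*(-1/185253) + (-4 - 8/(-8 + 3*√22))*(-1/330271) = 467929/185253 + (4/330271 + 8/(330271*(-8 + 3*√22))) = 154544119771/61183693563 + 8/(330271*(-8 + 3*√22))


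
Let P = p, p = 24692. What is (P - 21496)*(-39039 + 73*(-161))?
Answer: -162331232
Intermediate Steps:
P = 24692
(P - 21496)*(-39039 + 73*(-161)) = (24692 - 21496)*(-39039 + 73*(-161)) = 3196*(-39039 - 11753) = 3196*(-50792) = -162331232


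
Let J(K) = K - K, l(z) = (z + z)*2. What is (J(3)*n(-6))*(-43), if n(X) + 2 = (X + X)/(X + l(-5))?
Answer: 0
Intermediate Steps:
l(z) = 4*z (l(z) = (2*z)*2 = 4*z)
J(K) = 0
n(X) = -2 + 2*X/(-20 + X) (n(X) = -2 + (X + X)/(X + 4*(-5)) = -2 + (2*X)/(X - 20) = -2 + (2*X)/(-20 + X) = -2 + 2*X/(-20 + X))
(J(3)*n(-6))*(-43) = (0*(40/(-20 - 6)))*(-43) = (0*(40/(-26)))*(-43) = (0*(40*(-1/26)))*(-43) = (0*(-20/13))*(-43) = 0*(-43) = 0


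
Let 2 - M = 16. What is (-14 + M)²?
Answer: 784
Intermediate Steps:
M = -14 (M = 2 - 1*16 = 2 - 16 = -14)
(-14 + M)² = (-14 - 14)² = (-28)² = 784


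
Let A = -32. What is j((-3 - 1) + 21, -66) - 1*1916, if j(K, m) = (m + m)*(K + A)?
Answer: 64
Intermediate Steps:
j(K, m) = 2*m*(-32 + K) (j(K, m) = (m + m)*(K - 32) = (2*m)*(-32 + K) = 2*m*(-32 + K))
j((-3 - 1) + 21, -66) - 1*1916 = 2*(-66)*(-32 + ((-3 - 1) + 21)) - 1*1916 = 2*(-66)*(-32 + (-4 + 21)) - 1916 = 2*(-66)*(-32 + 17) - 1916 = 2*(-66)*(-15) - 1916 = 1980 - 1916 = 64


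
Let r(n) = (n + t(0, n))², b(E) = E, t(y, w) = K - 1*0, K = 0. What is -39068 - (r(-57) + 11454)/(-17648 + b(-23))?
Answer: -690355925/17671 ≈ -39067.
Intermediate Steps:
t(y, w) = 0 (t(y, w) = 0 - 1*0 = 0 + 0 = 0)
r(n) = n² (r(n) = (n + 0)² = n²)
-39068 - (r(-57) + 11454)/(-17648 + b(-23)) = -39068 - ((-57)² + 11454)/(-17648 - 23) = -39068 - (3249 + 11454)/(-17671) = -39068 - 14703*(-1)/17671 = -39068 - 1*(-14703/17671) = -39068 + 14703/17671 = -690355925/17671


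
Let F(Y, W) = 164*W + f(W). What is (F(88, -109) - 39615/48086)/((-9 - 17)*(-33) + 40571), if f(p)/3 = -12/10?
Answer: -4298990303/9960774470 ≈ -0.43159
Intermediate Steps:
f(p) = -18/5 (f(p) = 3*(-12/10) = 3*(-12*⅒) = 3*(-6/5) = -18/5)
F(Y, W) = -18/5 + 164*W (F(Y, W) = 164*W - 18/5 = -18/5 + 164*W)
(F(88, -109) - 39615/48086)/((-9 - 17)*(-33) + 40571) = ((-18/5 + 164*(-109)) - 39615/48086)/((-9 - 17)*(-33) + 40571) = ((-18/5 - 17876) - 39615*1/48086)/(-26*(-33) + 40571) = (-89398/5 - 39615/48086)/(858 + 40571) = -4298990303/240430/41429 = -4298990303/240430*1/41429 = -4298990303/9960774470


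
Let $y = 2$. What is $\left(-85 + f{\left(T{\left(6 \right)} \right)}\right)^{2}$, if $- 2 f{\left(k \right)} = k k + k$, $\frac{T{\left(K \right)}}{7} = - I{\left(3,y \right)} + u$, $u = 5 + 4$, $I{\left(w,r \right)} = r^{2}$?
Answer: $511225$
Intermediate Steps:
$u = 9$
$T{\left(K \right)} = 35$ ($T{\left(K \right)} = 7 \left(- 2^{2} + 9\right) = 7 \left(\left(-1\right) 4 + 9\right) = 7 \left(-4 + 9\right) = 7 \cdot 5 = 35$)
$f{\left(k \right)} = - \frac{k}{2} - \frac{k^{2}}{2}$ ($f{\left(k \right)} = - \frac{k k + k}{2} = - \frac{k^{2} + k}{2} = - \frac{k + k^{2}}{2} = - \frac{k}{2} - \frac{k^{2}}{2}$)
$\left(-85 + f{\left(T{\left(6 \right)} \right)}\right)^{2} = \left(-85 - \frac{35 \left(1 + 35\right)}{2}\right)^{2} = \left(-85 - \frac{35}{2} \cdot 36\right)^{2} = \left(-85 - 630\right)^{2} = \left(-715\right)^{2} = 511225$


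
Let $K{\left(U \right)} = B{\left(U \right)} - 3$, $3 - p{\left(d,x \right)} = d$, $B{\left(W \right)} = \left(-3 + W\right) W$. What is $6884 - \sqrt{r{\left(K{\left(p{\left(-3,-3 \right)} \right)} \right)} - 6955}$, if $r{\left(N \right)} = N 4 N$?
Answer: $6884 - i \sqrt{6055} \approx 6884.0 - 77.814 i$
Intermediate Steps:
$B{\left(W \right)} = W \left(-3 + W\right)$
$p{\left(d,x \right)} = 3 - d$
$K{\left(U \right)} = -3 + U \left(-3 + U\right)$ ($K{\left(U \right)} = U \left(-3 + U\right) - 3 = -3 + U \left(-3 + U\right)$)
$r{\left(N \right)} = 4 N^{2}$ ($r{\left(N \right)} = 4 N N = 4 N^{2}$)
$6884 - \sqrt{r{\left(K{\left(p{\left(-3,-3 \right)} \right)} \right)} - 6955} = 6884 - \sqrt{4 \left(-3 + \left(3 - -3\right) \left(-3 + \left(3 - -3\right)\right)\right)^{2} - 6955} = 6884 - \sqrt{4 \left(-3 + \left(3 + 3\right) \left(-3 + \left(3 + 3\right)\right)\right)^{2} - 6955} = 6884 - \sqrt{4 \left(-3 + 6 \left(-3 + 6\right)\right)^{2} - 6955} = 6884 - \sqrt{4 \left(-3 + 6 \cdot 3\right)^{2} - 6955} = 6884 - \sqrt{4 \left(-3 + 18\right)^{2} - 6955} = 6884 - \sqrt{4 \cdot 15^{2} - 6955} = 6884 - \sqrt{4 \cdot 225 - 6955} = 6884 - \sqrt{900 - 6955} = 6884 - \sqrt{-6055} = 6884 - i \sqrt{6055}$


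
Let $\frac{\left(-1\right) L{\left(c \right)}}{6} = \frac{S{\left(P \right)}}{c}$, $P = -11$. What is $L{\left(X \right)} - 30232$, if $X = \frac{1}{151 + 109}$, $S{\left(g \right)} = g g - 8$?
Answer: $-206512$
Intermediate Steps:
$S{\left(g \right)} = -8 + g^{2}$ ($S{\left(g \right)} = g^{2} - 8 = -8 + g^{2}$)
$X = \frac{1}{260} \approx 0.0038462$
$L{\left(c \right)} = - \frac{678}{c}$ ($L{\left(c \right)} = - 6 \frac{-8 + \left(-11\right)^{2}}{c} = - 6 \frac{-8 + 121}{c} = - 6 \frac{113}{c} = - \frac{678}{c}$)
$L{\left(X \right)} - 30232 = - 678 \frac{1}{\frac{1}{260}} - 30232 = \left(-678\right) 260 - 30232 = -176280 - 30232 = -206512$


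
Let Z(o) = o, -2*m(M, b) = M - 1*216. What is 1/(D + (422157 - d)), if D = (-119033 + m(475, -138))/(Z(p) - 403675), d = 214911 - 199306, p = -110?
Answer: 161514/65663887393 ≈ 2.4597e-6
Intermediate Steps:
m(M, b) = 108 - M/2 (m(M, b) = -(M - 1*216)/2 = -(M - 216)/2 = -(-216 + M)/2 = 108 - M/2)
d = 15605
D = 47665/161514 (D = (-119033 + (108 - ½*475))/(-110 - 403675) = (-119033 + (108 - 475/2))/(-403785) = (-119033 - 259/2)*(-1/403785) = -238325/2*(-1/403785) = 47665/161514 ≈ 0.29511)
1/(D + (422157 - d)) = 1/(47665/161514 + (422157 - 1*15605)) = 1/(47665/161514 + (422157 - 15605)) = 1/(47665/161514 + 406552) = 1/(65663887393/161514) = 161514/65663887393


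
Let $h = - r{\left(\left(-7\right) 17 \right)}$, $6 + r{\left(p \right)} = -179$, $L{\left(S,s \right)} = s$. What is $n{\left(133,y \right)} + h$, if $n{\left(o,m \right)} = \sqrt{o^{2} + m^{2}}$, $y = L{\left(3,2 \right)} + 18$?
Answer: $185 + \sqrt{18089} \approx 319.5$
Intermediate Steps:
$y = 20$ ($y = 2 + 18 = 20$)
$r{\left(p \right)} = -185$ ($r{\left(p \right)} = -6 - 179 = -185$)
$n{\left(o,m \right)} = \sqrt{m^{2} + o^{2}}$
$h = 185$ ($h = \left(-1\right) \left(-185\right) = 185$)
$n{\left(133,y \right)} + h = \sqrt{20^{2} + 133^{2}} + 185 = \sqrt{400 + 17689} + 185 = \sqrt{18089} + 185 = 185 + \sqrt{18089}$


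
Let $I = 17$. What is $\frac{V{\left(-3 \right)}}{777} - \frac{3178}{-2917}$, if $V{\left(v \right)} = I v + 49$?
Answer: $\frac{2463472}{2266509} \approx 1.0869$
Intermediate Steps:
$V{\left(v \right)} = 49 + 17 v$ ($V{\left(v \right)} = 17 v + 49 = 49 + 17 v$)
$\frac{V{\left(-3 \right)}}{777} - \frac{3178}{-2917} = \frac{49 + 17 \left(-3\right)}{777} - \frac{3178}{-2917} = \left(49 - 51\right) \frac{1}{777} - - \frac{3178}{2917} = \left(-2\right) \frac{1}{777} + \frac{3178}{2917} = - \frac{2}{777} + \frac{3178}{2917} = \frac{2463472}{2266509}$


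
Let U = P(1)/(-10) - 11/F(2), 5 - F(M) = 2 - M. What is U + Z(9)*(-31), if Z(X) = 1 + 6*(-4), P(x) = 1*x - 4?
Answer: 7111/10 ≈ 711.10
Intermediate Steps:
P(x) = -4 + x (P(x) = x - 4 = -4 + x)
F(M) = 3 + M (F(M) = 5 - (2 - M) = 5 + (-2 + M) = 3 + M)
Z(X) = -23 (Z(X) = 1 - 24 = -23)
U = -19/10 (U = (-4 + 1)/(-10) - 11/(3 + 2) = -3*(-⅒) - 11/5 = 3/10 - 11*⅕ = 3/10 - 11/5 = -19/10 ≈ -1.9000)
U + Z(9)*(-31) = -19/10 - 23*(-31) = -19/10 + 713 = 7111/10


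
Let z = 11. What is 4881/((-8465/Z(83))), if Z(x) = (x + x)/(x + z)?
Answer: -405123/397855 ≈ -1.0183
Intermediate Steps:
Z(x) = 2*x/(11 + x) (Z(x) = (x + x)/(x + 11) = (2*x)/(11 + x) = 2*x/(11 + x))
4881/((-8465/Z(83))) = 4881/((-8465/(2*83/(11 + 83)))) = 4881/((-8465/(2*83/94))) = 4881/((-8465/(2*83*(1/94)))) = 4881/((-8465/83/47)) = 4881/((-8465*47/83)) = 4881/(-397855/83) = 4881*(-83/397855) = -405123/397855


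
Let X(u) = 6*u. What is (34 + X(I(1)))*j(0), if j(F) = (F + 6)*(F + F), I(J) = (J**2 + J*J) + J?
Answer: 0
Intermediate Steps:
I(J) = J + 2*J**2 (I(J) = (J**2 + J**2) + J = 2*J**2 + J = J + 2*J**2)
j(F) = 2*F*(6 + F) (j(F) = (6 + F)*(2*F) = 2*F*(6 + F))
(34 + X(I(1)))*j(0) = (34 + 6*(1*(1 + 2*1)))*(2*0*(6 + 0)) = (34 + 6*(1*(1 + 2)))*(2*0*6) = (34 + 6*(1*3))*0 = (34 + 6*3)*0 = (34 + 18)*0 = 52*0 = 0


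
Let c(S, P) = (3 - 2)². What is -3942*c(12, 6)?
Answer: -3942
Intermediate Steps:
c(S, P) = 1 (c(S, P) = 1² = 1)
-3942*c(12, 6) = -3942*1 = -3942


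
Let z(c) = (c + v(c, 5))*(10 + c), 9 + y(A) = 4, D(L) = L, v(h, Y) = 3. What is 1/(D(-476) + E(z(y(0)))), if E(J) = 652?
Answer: 1/176 ≈ 0.0056818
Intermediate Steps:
y(A) = -5 (y(A) = -9 + 4 = -5)
z(c) = (3 + c)*(10 + c) (z(c) = (c + 3)*(10 + c) = (3 + c)*(10 + c))
1/(D(-476) + E(z(y(0)))) = 1/(-476 + 652) = 1/176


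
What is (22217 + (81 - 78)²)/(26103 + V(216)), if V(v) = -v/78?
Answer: 288938/339303 ≈ 0.85156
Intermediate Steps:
V(v) = -v/78 (V(v) = -v*(1/78) = -v/78)
(22217 + (81 - 78)²)/(26103 + V(216)) = (22217 + (81 - 78)²)/(26103 - 1/78*216) = (22217 + 3²)/(26103 - 36/13) = (22217 + 9)/(339303/13) = 22226*(13/339303) = 288938/339303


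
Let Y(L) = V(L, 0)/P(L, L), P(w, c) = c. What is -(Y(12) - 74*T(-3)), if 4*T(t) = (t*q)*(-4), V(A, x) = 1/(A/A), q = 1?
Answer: 2663/12 ≈ 221.92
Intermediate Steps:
V(A, x) = 1 (V(A, x) = 1/1 = 1)
T(t) = -t (T(t) = ((t*1)*(-4))/4 = (t*(-4))/4 = (-4*t)/4 = -t)
Y(L) = 1/L
-(Y(12) - 74*T(-3)) = -(1/12 - (-74)*(-3)) = -(1/12 - 74*3) = -(1/12 - 222) = -1*(-2663/12) = 2663/12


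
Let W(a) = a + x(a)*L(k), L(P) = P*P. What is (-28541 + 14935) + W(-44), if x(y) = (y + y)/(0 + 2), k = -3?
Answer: -14046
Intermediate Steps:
L(P) = P²
x(y) = y (x(y) = (2*y)/2 = (2*y)*(½) = y)
W(a) = 10*a (W(a) = a + a*(-3)² = a + a*9 = a + 9*a = 10*a)
(-28541 + 14935) + W(-44) = (-28541 + 14935) + 10*(-44) = -13606 - 440 = -14046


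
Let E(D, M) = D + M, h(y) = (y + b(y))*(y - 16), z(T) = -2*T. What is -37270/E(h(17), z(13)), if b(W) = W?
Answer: -18635/4 ≈ -4658.8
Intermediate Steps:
h(y) = 2*y*(-16 + y) (h(y) = (y + y)*(y - 16) = (2*y)*(-16 + y) = 2*y*(-16 + y))
-37270/E(h(17), z(13)) = -37270/(2*17*(-16 + 17) - 2*13) = -37270/(2*17*1 - 26) = -37270/(34 - 26) = -37270/8 = -37270*⅛ = -18635/4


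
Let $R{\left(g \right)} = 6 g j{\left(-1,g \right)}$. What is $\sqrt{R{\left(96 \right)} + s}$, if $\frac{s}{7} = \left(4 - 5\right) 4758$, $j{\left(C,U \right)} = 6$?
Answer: $5 i \sqrt{1194} \approx 172.77 i$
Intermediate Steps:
$R{\left(g \right)} = 36 g$ ($R{\left(g \right)} = 6 g 6 = 36 g$)
$s = -33306$ ($s = 7 \left(4 - 5\right) 4758 = 7 \left(\left(-1\right) 4758\right) = 7 \left(-4758\right) = -33306$)
$\sqrt{R{\left(96 \right)} + s} = \sqrt{36 \cdot 96 - 33306} = \sqrt{3456 - 33306} = \sqrt{-29850} = 5 i \sqrt{1194}$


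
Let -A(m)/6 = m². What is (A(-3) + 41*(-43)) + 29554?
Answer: 27737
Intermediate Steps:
A(m) = -6*m²
(A(-3) + 41*(-43)) + 29554 = (-6*(-3)² + 41*(-43)) + 29554 = (-6*9 - 1763) + 29554 = (-54 - 1763) + 29554 = -1817 + 29554 = 27737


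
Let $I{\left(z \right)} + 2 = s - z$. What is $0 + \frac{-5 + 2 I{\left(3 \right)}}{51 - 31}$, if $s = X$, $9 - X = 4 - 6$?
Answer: $\frac{7}{20} \approx 0.35$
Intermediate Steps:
$X = 11$ ($X = 9 - \left(4 - 6\right) = 9 - -2 = 9 + 2 = 11$)
$s = 11$
$I{\left(z \right)} = 9 - z$ ($I{\left(z \right)} = -2 - \left(-11 + z\right) = 9 - z$)
$0 + \frac{-5 + 2 I{\left(3 \right)}}{51 - 31} = 0 + \frac{-5 + 2 \left(9 - 3\right)}{51 - 31} = 0 + \frac{-5 + 2 \left(9 - 3\right)}{20} = 0 + \frac{-5 + 2 \cdot 6}{20} = 0 + \frac{-5 + 12}{20} = 0 + \frac{1}{20} \cdot 7 = 0 + \frac{7}{20} = \frac{7}{20}$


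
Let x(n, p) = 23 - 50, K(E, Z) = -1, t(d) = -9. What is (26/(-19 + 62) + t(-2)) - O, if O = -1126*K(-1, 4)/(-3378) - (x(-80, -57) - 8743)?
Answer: -1132370/129 ≈ -8778.1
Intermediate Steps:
x(n, p) = -27
O = 26309/3 (O = -1126*(-1)/(-3378) - (-27 - 8743) = 1126*(-1/3378) - 1*(-8770) = -⅓ + 8770 = 26309/3 ≈ 8769.7)
(26/(-19 + 62) + t(-2)) - O = (26/(-19 + 62) - 9) - 1*26309/3 = (26/43 - 9) - 26309/3 = -361/43 - 26309/3 = -1132370/129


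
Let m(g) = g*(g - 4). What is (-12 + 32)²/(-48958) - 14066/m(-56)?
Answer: -3520343/839280 ≈ -4.1945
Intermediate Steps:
m(g) = g*(-4 + g)
(-12 + 32)²/(-48958) - 14066/m(-56) = (-12 + 32)²/(-48958) - 14066*(-1/(56*(-4 - 56))) = 20²*(-1/48958) - 14066/((-56*(-60))) = 400*(-1/48958) - 14066/3360 = -200/24479 - 14066*1/3360 = -200/24479 - 7033/1680 = -3520343/839280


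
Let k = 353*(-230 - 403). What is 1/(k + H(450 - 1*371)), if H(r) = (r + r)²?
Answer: -1/198485 ≈ -5.0382e-6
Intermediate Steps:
H(r) = 4*r² (H(r) = (2*r)² = 4*r²)
k = -223449 (k = 353*(-633) = -223449)
1/(k + H(450 - 1*371)) = 1/(-223449 + 4*(450 - 1*371)²) = 1/(-223449 + 4*(450 - 371)²) = 1/(-223449 + 4*79²) = 1/(-223449 + 4*6241) = 1/(-223449 + 24964) = 1/(-198485) = -1/198485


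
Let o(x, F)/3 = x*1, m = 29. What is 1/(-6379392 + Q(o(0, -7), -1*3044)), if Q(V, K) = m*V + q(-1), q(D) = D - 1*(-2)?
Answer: -1/6379391 ≈ -1.5675e-7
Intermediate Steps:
q(D) = 2 + D (q(D) = D + 2 = 2 + D)
o(x, F) = 3*x (o(x, F) = 3*(x*1) = 3*x)
Q(V, K) = 1 + 29*V (Q(V, K) = 29*V + (2 - 1) = 29*V + 1 = 1 + 29*V)
1/(-6379392 + Q(o(0, -7), -1*3044)) = 1/(-6379392 + (1 + 29*(3*0))) = 1/(-6379392 + (1 + 29*0)) = 1/(-6379392 + (1 + 0)) = 1/(-6379392 + 1) = 1/(-6379391) = -1/6379391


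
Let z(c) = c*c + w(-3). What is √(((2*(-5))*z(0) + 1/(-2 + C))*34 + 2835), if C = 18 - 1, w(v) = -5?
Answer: √1020885/15 ≈ 67.359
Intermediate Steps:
C = 17
z(c) = -5 + c² (z(c) = c*c - 5 = c² - 5 = -5 + c²)
√(((2*(-5))*z(0) + 1/(-2 + C))*34 + 2835) = √(((2*(-5))*(-5 + 0²) + 1/(-2 + 17))*34 + 2835) = √((-10*(-5 + 0) + 1/15)*34 + 2835) = √((-10*(-5) + 1/15)*34 + 2835) = √((50 + 1/15)*34 + 2835) = √((751/15)*34 + 2835) = √(25534/15 + 2835) = √(68059/15) = √1020885/15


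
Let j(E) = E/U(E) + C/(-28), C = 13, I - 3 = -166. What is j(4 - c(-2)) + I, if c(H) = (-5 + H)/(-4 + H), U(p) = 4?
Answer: -27343/168 ≈ -162.76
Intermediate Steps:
I = -163 (I = 3 - 166 = -163)
c(H) = (-5 + H)/(-4 + H)
j(E) = -13/28 + E/4 (j(E) = E/4 + 13/(-28) = E*(1/4) + 13*(-1/28) = E/4 - 13/28 = -13/28 + E/4)
j(4 - c(-2)) + I = (-13/28 + (4 - (-5 - 2)/(-4 - 2))/4) - 163 = (-13/28 + (4 - (-7)/(-6))/4) - 163 = (-13/28 + (4 - (-1)*(-7)/6)/4) - 163 = (-13/28 + (4 - 1*7/6)/4) - 163 = (-13/28 + (4 - 7/6)/4) - 163 = (-13/28 + (1/4)*(17/6)) - 163 = (-13/28 + 17/24) - 163 = 41/168 - 163 = -27343/168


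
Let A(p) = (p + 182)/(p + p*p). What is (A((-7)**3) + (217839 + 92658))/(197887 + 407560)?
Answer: 5203308703/10146080826 ≈ 0.51284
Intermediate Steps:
A(p) = (182 + p)/(p + p**2)
(A((-7)**3) + (217839 + 92658))/(197887 + 407560) = ((182 + (-7)**3)/(((-7)**3)*(1 + (-7)**3)) + (217839 + 92658))/(197887 + 407560) = ((182 - 343)/((-343)*(1 - 343)) + 310497)/605447 = (-1/343*(-161)/(-342) + 310497)*(1/605447) = (-1/343*(-1/342)*(-161) + 310497)*(1/605447) = (-23/16758 + 310497)*(1/605447) = (5203308703/16758)*(1/605447) = 5203308703/10146080826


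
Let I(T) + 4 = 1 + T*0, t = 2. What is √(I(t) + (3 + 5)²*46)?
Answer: √2941 ≈ 54.231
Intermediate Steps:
I(T) = -3 (I(T) = -4 + (1 + T*0) = -4 + (1 + 0) = -4 + 1 = -3)
√(I(t) + (3 + 5)²*46) = √(-3 + (3 + 5)²*46) = √(-3 + 8²*46) = √(-3 + 64*46) = √(-3 + 2944) = √2941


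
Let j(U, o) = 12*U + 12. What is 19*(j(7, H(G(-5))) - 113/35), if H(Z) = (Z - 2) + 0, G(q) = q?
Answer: 61693/35 ≈ 1762.7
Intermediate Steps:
H(Z) = -2 + Z (H(Z) = (-2 + Z) + 0 = -2 + Z)
j(U, o) = 12 + 12*U
19*(j(7, H(G(-5))) - 113/35) = 19*((12 + 12*7) - 113/35) = 19*((12 + 84) - 113*1/35) = 19*(96 - 113/35) = 19*(3247/35) = 61693/35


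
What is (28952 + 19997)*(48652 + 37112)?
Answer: 4198062036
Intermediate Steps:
(28952 + 19997)*(48652 + 37112) = 48949*85764 = 4198062036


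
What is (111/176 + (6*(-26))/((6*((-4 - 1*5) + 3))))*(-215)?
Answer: -563515/528 ≈ -1067.3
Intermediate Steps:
(111/176 + (6*(-26))/((6*((-4 - 1*5) + 3))))*(-215) = (111*(1/176) - 156*1/(6*((-4 - 5) + 3)))*(-215) = (111/176 - 156*1/(6*(-9 + 3)))*(-215) = (111/176 - 156/(6*(-6)))*(-215) = (111/176 - 156/(-36))*(-215) = (111/176 - 156*(-1/36))*(-215) = (111/176 + 13/3)*(-215) = (2621/528)*(-215) = -563515/528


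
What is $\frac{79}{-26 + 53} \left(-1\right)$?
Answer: $- \frac{79}{27} \approx -2.9259$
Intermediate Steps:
$\frac{79}{-26 + 53} \left(-1\right) = \frac{79}{27} \left(-1\right) = - \frac{79}{27}$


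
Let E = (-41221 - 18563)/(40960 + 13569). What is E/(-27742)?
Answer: 29892/756371759 ≈ 3.9520e-5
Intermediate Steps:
E = -59784/54529 ≈ -1.0964
E/(-27742) = -59784/54529/(-27742) = -59784/54529*(-1/27742) = 29892/756371759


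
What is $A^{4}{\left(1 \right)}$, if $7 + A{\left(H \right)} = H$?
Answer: $1296$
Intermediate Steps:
$A{\left(H \right)} = -7 + H$
$A^{4}{\left(1 \right)} = \left(-7 + 1\right)^{4} = \left(-6\right)^{4} = 1296$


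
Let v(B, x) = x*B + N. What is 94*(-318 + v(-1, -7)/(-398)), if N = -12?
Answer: -5948273/199 ≈ -29891.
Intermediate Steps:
v(B, x) = -12 + B*x (v(B, x) = x*B - 12 = B*x - 12 = -12 + B*x)
94*(-318 + v(-1, -7)/(-398)) = 94*(-318 + (-12 - 1*(-7))/(-398)) = 94*(-318 + (-12 + 7)*(-1/398)) = 94*(-318 - 5*(-1/398)) = 94*(-318 + 5/398) = 94*(-126559/398) = -5948273/199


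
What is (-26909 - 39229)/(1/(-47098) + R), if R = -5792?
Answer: 6876308/602189 ≈ 11.419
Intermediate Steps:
(-26909 - 39229)/(1/(-47098) + R) = (-26909 - 39229)/(1/(-47098) - 5792) = -66138/(-1/47098 - 5792) = -66138/(-272791617/47098) = -66138*(-47098/272791617) = 6876308/602189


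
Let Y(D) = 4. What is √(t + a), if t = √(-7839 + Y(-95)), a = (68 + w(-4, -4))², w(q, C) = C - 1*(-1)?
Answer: √(4225 + I*√7835) ≈ 65.004 + 0.6809*I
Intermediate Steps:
w(q, C) = 1 + C (w(q, C) = C + 1 = 1 + C)
a = 4225 (a = (68 + (1 - 4))² = (68 - 3)² = 65² = 4225)
t = I*√7835 (t = √(-7839 + 4) = √(-7835) = I*√7835 ≈ 88.516*I)
√(t + a) = √(I*√7835 + 4225) = √(4225 + I*√7835)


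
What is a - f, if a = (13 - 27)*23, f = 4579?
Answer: -4901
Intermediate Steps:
a = -322 (a = -14*23 = -322)
a - f = -322 - 1*4579 = -322 - 4579 = -4901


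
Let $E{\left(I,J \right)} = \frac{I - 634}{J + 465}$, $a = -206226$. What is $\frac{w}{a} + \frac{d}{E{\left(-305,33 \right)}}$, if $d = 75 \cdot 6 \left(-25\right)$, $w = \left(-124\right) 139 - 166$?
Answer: $\frac{192566250913}{32274369} \approx 5966.5$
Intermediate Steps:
$w = -17402$ ($w = -17236 - 166 = -17402$)
$d = -11250$ ($d = 450 \left(-25\right) = -11250$)
$E{\left(I,J \right)} = \frac{-634 + I}{465 + J}$
$\frac{w}{a} + \frac{d}{E{\left(-305,33 \right)}} = - \frac{17402}{-206226} - \frac{11250}{\frac{1}{465 + 33} \left(-634 - 305\right)} = \left(-17402\right) \left(- \frac{1}{206226}\right) - \frac{11250}{\frac{1}{498} \left(-939\right)} = \frac{8701}{103113} - \frac{11250}{\frac{1}{498} \left(-939\right)} = \frac{8701}{103113} - \frac{11250}{- \frac{313}{166}} = \frac{8701}{103113} - - \frac{1867500}{313} = \frac{8701}{103113} + \frac{1867500}{313} = \frac{192566250913}{32274369}$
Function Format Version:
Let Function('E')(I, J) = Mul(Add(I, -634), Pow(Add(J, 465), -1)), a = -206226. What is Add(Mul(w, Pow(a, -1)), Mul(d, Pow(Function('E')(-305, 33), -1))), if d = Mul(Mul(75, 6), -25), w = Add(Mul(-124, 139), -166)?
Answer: Rational(192566250913, 32274369) ≈ 5966.5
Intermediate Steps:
w = -17402 (w = Add(-17236, -166) = -17402)
d = -11250 (d = Mul(450, -25) = -11250)
Function('E')(I, J) = Mul(Pow(Add(465, J), -1), Add(-634, I)) (Function('E')(I, J) = Mul(Add(-634, I), Pow(Add(465, J), -1)) = Mul(Pow(Add(465, J), -1), Add(-634, I)))
Add(Mul(w, Pow(a, -1)), Mul(d, Pow(Function('E')(-305, 33), -1))) = Add(Mul(-17402, Pow(-206226, -1)), Mul(-11250, Pow(Mul(Pow(Add(465, 33), -1), Add(-634, -305)), -1))) = Add(Mul(-17402, Rational(-1, 206226)), Mul(-11250, Pow(Mul(Pow(498, -1), -939), -1))) = Add(Rational(8701, 103113), Mul(-11250, Pow(Mul(Rational(1, 498), -939), -1))) = Add(Rational(8701, 103113), Mul(-11250, Pow(Rational(-313, 166), -1))) = Add(Rational(8701, 103113), Mul(-11250, Rational(-166, 313))) = Add(Rational(8701, 103113), Rational(1867500, 313)) = Rational(192566250913, 32274369)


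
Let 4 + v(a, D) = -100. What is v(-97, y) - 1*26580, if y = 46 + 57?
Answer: -26684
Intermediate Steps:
y = 103
v(a, D) = -104 (v(a, D) = -4 - 100 = -104)
v(-97, y) - 1*26580 = -104 - 1*26580 = -104 - 26580 = -26684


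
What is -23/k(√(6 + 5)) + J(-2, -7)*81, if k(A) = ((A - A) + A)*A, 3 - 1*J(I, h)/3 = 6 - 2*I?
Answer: -18734/11 ≈ -1703.1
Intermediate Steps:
J(I, h) = -9 + 6*I (J(I, h) = 9 - 3*(6 - 2*I) = 9 + (-18 + 6*I) = -9 + 6*I)
k(A) = A² (k(A) = (0 + A)*A = A*A = A²)
-23/k(√(6 + 5)) + J(-2, -7)*81 = -23/(6 + 5) + (-9 + 6*(-2))*81 = -23/((√11)²) + (-9 - 12)*81 = -23/11 - 21*81 = -23*1/11 - 1701 = -23/11 - 1701 = -18734/11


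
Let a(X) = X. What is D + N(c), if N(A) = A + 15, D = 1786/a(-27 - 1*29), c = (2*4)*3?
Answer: 199/28 ≈ 7.1071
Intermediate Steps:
c = 24 (c = 8*3 = 24)
D = -893/28 (D = 1786/(-27 - 1*29) = 1786/(-27 - 29) = 1786/(-56) = 1786*(-1/56) = -893/28 ≈ -31.893)
N(A) = 15 + A
D + N(c) = -893/28 + (15 + 24) = -893/28 + 39 = 199/28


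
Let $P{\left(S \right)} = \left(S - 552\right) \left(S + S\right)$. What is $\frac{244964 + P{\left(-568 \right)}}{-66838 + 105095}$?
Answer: $\frac{1517284}{38257} \approx 39.66$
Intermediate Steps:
$P{\left(S \right)} = 2 S \left(-552 + S\right)$ ($P{\left(S \right)} = \left(-552 + S\right) 2 S = 2 S \left(-552 + S\right)$)
$\frac{244964 + P{\left(-568 \right)}}{-66838 + 105095} = \frac{244964 + 2 \left(-568\right) \left(-552 - 568\right)}{-66838 + 105095} = \frac{244964 + 2 \left(-568\right) \left(-1120\right)}{38257} = \left(244964 + 1272320\right) \frac{1}{38257} = 1517284 \cdot \frac{1}{38257} = \frac{1517284}{38257}$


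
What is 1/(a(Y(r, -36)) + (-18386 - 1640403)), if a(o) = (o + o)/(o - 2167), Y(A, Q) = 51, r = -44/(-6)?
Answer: -1058/1754998813 ≈ -6.0285e-7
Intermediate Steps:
r = 22/3 (r = -44*(-⅙) = 22/3 ≈ 7.3333)
a(o) = 2*o/(-2167 + o) (a(o) = (2*o)/(-2167 + o) = 2*o/(-2167 + o))
1/(a(Y(r, -36)) + (-18386 - 1640403)) = 1/(2*51/(-2167 + 51) + (-18386 - 1640403)) = 1/(2*51/(-2116) - 1658789) = 1/(2*51*(-1/2116) - 1658789) = 1/(-51/1058 - 1658789) = 1/(-1754998813/1058) = -1058/1754998813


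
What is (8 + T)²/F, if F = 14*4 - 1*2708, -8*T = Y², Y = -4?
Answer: -3/221 ≈ -0.013575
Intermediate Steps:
T = -2 (T = -⅛*(-4)² = -⅛*16 = -2)
F = -2652 (F = 56 - 2708 = -2652)
(8 + T)²/F = (8 - 2)²/(-2652) = 6²*(-1/2652) = 36*(-1/2652) = -3/221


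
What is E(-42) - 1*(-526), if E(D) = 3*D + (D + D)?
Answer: 316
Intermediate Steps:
E(D) = 5*D (E(D) = 3*D + 2*D = 5*D)
E(-42) - 1*(-526) = 5*(-42) - 1*(-526) = -210 + 526 = 316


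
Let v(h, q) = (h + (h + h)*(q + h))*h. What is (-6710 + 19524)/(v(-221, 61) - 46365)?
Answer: -6407/7813322 ≈ -0.00082001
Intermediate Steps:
v(h, q) = h*(h + 2*h*(h + q)) (v(h, q) = (h + (2*h)*(h + q))*h = (h + 2*h*(h + q))*h = h*(h + 2*h*(h + q)))
(-6710 + 19524)/(v(-221, 61) - 46365) = (-6710 + 19524)/((-221)**2*(1 + 2*(-221) + 2*61) - 46365) = 12814/(48841*(1 - 442 + 122) - 46365) = 12814/(48841*(-319) - 46365) = 12814/(-15580279 - 46365) = 12814/(-15626644) = 12814*(-1/15626644) = -6407/7813322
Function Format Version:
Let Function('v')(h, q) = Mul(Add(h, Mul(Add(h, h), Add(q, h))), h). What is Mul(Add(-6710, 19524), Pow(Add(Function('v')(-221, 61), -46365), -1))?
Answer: Rational(-6407, 7813322) ≈ -0.00082001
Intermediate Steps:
Function('v')(h, q) = Mul(h, Add(h, Mul(2, h, Add(h, q)))) (Function('v')(h, q) = Mul(Add(h, Mul(Mul(2, h), Add(h, q))), h) = Mul(Add(h, Mul(2, h, Add(h, q))), h) = Mul(h, Add(h, Mul(2, h, Add(h, q)))))
Mul(Add(-6710, 19524), Pow(Add(Function('v')(-221, 61), -46365), -1)) = Mul(Add(-6710, 19524), Pow(Add(Mul(Pow(-221, 2), Add(1, Mul(2, -221), Mul(2, 61))), -46365), -1)) = Mul(12814, Pow(Add(Mul(48841, Add(1, -442, 122)), -46365), -1)) = Mul(12814, Pow(Add(Mul(48841, -319), -46365), -1)) = Mul(12814, Pow(Add(-15580279, -46365), -1)) = Mul(12814, Pow(-15626644, -1)) = Mul(12814, Rational(-1, 15626644)) = Rational(-6407, 7813322)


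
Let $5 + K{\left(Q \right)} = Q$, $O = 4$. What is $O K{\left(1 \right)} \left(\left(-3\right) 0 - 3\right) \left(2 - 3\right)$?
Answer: $-48$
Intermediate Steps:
$K{\left(Q \right)} = -5 + Q$
$O K{\left(1 \right)} \left(\left(-3\right) 0 - 3\right) \left(2 - 3\right) = 4 \left(-5 + 1\right) \left(\left(-3\right) 0 - 3\right) \left(2 - 3\right) = 4 \left(-4\right) \left(0 - 3\right) \left(-1\right) = - 16 \left(\left(-3\right) \left(-1\right)\right) = \left(-16\right) 3 = -48$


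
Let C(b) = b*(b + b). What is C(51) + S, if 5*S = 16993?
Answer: 43003/5 ≈ 8600.6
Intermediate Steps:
S = 16993/5 (S = (⅕)*16993 = 16993/5 ≈ 3398.6)
C(b) = 2*b² (C(b) = b*(2*b) = 2*b²)
C(51) + S = 2*51² + 16993/5 = 2*2601 + 16993/5 = 5202 + 16993/5 = 43003/5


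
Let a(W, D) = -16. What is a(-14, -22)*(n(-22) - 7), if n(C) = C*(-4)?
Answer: -1296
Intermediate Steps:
n(C) = -4*C
a(-14, -22)*(n(-22) - 7) = -16*(-4*(-22) - 7) = -16*(88 - 7) = -16*81 = -1296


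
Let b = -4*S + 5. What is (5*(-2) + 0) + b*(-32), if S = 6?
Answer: 598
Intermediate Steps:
b = -19 (b = -4*6 + 5 = -24 + 5 = -19)
(5*(-2) + 0) + b*(-32) = (5*(-2) + 0) - 19*(-32) = (-10 + 0) + 608 = -10 + 608 = 598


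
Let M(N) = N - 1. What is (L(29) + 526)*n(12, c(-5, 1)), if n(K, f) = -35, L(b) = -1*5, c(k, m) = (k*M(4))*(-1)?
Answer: -18235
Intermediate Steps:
M(N) = -1 + N
c(k, m) = -3*k (c(k, m) = (k*(-1 + 4))*(-1) = (k*3)*(-1) = (3*k)*(-1) = -3*k)
L(b) = -5
(L(29) + 526)*n(12, c(-5, 1)) = (-5 + 526)*(-35) = 521*(-35) = -18235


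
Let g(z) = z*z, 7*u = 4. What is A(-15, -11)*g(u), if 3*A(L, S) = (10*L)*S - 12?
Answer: 1248/7 ≈ 178.29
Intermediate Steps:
u = 4/7 (u = (⅐)*4 = 4/7 ≈ 0.57143)
g(z) = z²
A(L, S) = -4 + 10*L*S/3 (A(L, S) = ((10*L)*S - 12)/3 = (10*L*S - 12)/3 = (-12 + 10*L*S)/3 = -4 + 10*L*S/3)
A(-15, -11)*g(u) = (-4 + (10/3)*(-15)*(-11))*(4/7)² = (-4 + 550)*(16/49) = 546*(16/49) = 1248/7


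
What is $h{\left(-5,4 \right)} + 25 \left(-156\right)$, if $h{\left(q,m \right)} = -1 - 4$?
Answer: $-3905$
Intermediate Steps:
$h{\left(q,m \right)} = -5$
$h{\left(-5,4 \right)} + 25 \left(-156\right) = -5 + 25 \left(-156\right) = -5 - 3900 = -3905$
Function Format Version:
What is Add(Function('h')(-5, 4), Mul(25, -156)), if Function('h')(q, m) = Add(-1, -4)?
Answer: -3905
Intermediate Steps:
Function('h')(q, m) = -5
Add(Function('h')(-5, 4), Mul(25, -156)) = Add(-5, Mul(25, -156)) = Add(-5, -3900) = -3905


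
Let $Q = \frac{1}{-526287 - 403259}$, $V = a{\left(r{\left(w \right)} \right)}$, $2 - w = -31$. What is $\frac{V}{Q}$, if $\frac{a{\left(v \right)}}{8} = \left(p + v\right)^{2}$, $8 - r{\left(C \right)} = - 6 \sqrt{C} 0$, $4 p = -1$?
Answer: $-446646853$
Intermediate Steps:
$p = - \frac{1}{4}$ ($p = \frac{1}{4} \left(-1\right) = - \frac{1}{4} \approx -0.25$)
$w = 33$ ($w = 2 - -31 = 2 + 31 = 33$)
$r{\left(C \right)} = 8$ ($r{\left(C \right)} = 8 - - 6 \sqrt{C} 0 = 8 - 0 = 8 + 0 = 8$)
$a{\left(v \right)} = 8 \left(- \frac{1}{4} + v\right)^{2}$
$V = \frac{961}{2}$ ($V = \frac{\left(-1 + 4 \cdot 8\right)^{2}}{2} = \frac{\left(-1 + 32\right)^{2}}{2} = \frac{31^{2}}{2} = \frac{1}{2} \cdot 961 = \frac{961}{2} \approx 480.5$)
$Q = - \frac{1}{929546}$ ($Q = \frac{1}{-929546} = - \frac{1}{929546} \approx -1.0758 \cdot 10^{-6}$)
$\frac{V}{Q} = \frac{961}{2 \left(- \frac{1}{929546}\right)} = \frac{961}{2} \left(-929546\right) = -446646853$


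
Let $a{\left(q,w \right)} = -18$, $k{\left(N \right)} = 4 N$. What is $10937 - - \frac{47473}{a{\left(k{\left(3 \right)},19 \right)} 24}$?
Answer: $\frac{4677311}{432} \approx 10827.0$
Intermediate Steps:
$10937 - - \frac{47473}{a{\left(k{\left(3 \right)},19 \right)} 24} = 10937 - - \frac{47473}{\left(-18\right) 24} = 10937 - - \frac{47473}{-432} = 10937 - \left(-47473\right) \left(- \frac{1}{432}\right) = 10937 - \frac{47473}{432} = \frac{4677311}{432}$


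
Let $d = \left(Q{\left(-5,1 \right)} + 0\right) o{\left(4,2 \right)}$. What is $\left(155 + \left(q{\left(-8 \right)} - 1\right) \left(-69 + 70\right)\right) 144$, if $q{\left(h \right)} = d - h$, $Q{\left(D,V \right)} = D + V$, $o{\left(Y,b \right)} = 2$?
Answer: $22176$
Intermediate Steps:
$d = -8$ ($d = \left(\left(-5 + 1\right) + 0\right) 2 = \left(-4 + 0\right) 2 = \left(-4\right) 2 = -8$)
$q{\left(h \right)} = -8 - h$
$\left(155 + \left(q{\left(-8 \right)} - 1\right) \left(-69 + 70\right)\right) 144 = \left(155 + \left(\left(-8 - -8\right) - 1\right) \left(-69 + 70\right)\right) 144 = \left(155 + \left(\left(-8 + 8\right) - 1\right) 1\right) 144 = \left(155 + \left(0 - 1\right) 1\right) 144 = \left(155 - 1\right) 144 = 154 \cdot 144 = 22176$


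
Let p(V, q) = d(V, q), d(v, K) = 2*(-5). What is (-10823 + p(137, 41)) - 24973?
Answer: -35806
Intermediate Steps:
d(v, K) = -10
p(V, q) = -10
(-10823 + p(137, 41)) - 24973 = (-10823 - 10) - 24973 = -10833 - 24973 = -35806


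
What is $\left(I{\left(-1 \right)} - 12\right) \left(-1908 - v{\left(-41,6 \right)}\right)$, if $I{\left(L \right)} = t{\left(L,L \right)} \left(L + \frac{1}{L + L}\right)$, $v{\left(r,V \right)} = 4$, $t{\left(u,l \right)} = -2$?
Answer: $17208$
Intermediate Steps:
$I{\left(L \right)} = - \frac{1}{L} - 2 L$ ($I{\left(L \right)} = - 2 \left(L + \frac{1}{L + L}\right) = - 2 \left(L + \frac{1}{2 L}\right) = - \frac{1}{L} - 2 L$)
$\left(I{\left(-1 \right)} - 12\right) \left(-1908 - v{\left(-41,6 \right)}\right) = \left(\left(- \frac{1}{-1} - -2\right) - 12\right) \left(-1908 - 4\right) = \left(\left(\left(-1\right) \left(-1\right) + 2\right) - 12\right) \left(-1908 - 4\right) = \left(\left(1 + 2\right) - 12\right) \left(-1912\right) = \left(3 - 12\right) \left(-1912\right) = \left(-9\right) \left(-1912\right) = 17208$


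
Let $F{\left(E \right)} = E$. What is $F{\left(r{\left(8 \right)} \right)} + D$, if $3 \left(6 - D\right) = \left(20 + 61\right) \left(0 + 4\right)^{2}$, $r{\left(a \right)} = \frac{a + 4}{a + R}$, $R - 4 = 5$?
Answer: $- \frac{7230}{17} \approx -425.29$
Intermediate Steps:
$R = 9$ ($R = 4 + 5 = 9$)
$r{\left(a \right)} = \frac{4 + a}{9 + a}$ ($r{\left(a \right)} = \frac{a + 4}{a + 9} = \frac{4 + a}{9 + a}$)
$D = -426$ ($D = 6 - \frac{\left(20 + 61\right) \left(0 + 4\right)^{2}}{3} = 6 - \frac{81 \cdot 4^{2}}{3} = 6 - \frac{81 \cdot 16}{3} = 6 - 432 = -426$)
$F{\left(r{\left(8 \right)} \right)} + D = \frac{4 + 8}{9 + 8} - 426 = \frac{1}{17} \cdot 12 - 426 = \frac{12}{17} - 426 = - \frac{7230}{17}$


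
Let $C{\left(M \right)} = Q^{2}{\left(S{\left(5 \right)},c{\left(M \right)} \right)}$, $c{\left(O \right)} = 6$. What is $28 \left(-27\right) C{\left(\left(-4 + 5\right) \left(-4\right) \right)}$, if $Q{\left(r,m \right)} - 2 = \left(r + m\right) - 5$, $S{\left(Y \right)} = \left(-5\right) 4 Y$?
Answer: $-7113204$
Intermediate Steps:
$S{\left(Y \right)} = - 20 Y$
$Q{\left(r,m \right)} = -3 + m + r$ ($Q{\left(r,m \right)} = 2 - \left(5 - m - r\right) = 2 + \left(-5 + m + r\right) = -3 + m + r$)
$C{\left(M \right)} = 9409$ ($C{\left(M \right)} = \left(-3 + 6 - 100\right)^{2} = \left(-97\right)^{2} = 9409$)
$28 \left(-27\right) C{\left(\left(-4 + 5\right) \left(-4\right) \right)} = 28 \left(-27\right) 9409 = \left(-756\right) 9409 = -7113204$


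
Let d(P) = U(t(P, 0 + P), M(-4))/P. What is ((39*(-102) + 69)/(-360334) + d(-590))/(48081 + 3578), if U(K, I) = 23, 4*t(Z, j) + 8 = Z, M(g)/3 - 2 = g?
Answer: -1495343/2745637880635 ≈ -5.4463e-7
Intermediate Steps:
M(g) = 6 + 3*g
t(Z, j) = -2 + Z/4
d(P) = 23/P
((39*(-102) + 69)/(-360334) + d(-590))/(48081 + 3578) = ((39*(-102) + 69)/(-360334) + 23/(-590))/(48081 + 3578) = ((-3978 + 69)*(-1/360334) + 23*(-1/590))/51659 = (-3909*(-1/360334) - 23/590)*(1/51659) = (3909/360334 - 23/590)*(1/51659) = -1495343/53149265*1/51659 = -1495343/2745637880635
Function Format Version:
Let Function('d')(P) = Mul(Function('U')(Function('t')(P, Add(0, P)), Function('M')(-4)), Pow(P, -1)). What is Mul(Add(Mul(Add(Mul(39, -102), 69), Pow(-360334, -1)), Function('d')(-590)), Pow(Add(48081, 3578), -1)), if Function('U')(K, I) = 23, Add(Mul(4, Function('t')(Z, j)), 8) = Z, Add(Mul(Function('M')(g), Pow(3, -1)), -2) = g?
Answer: Rational(-1495343, 2745637880635) ≈ -5.4463e-7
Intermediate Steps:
Function('M')(g) = Add(6, Mul(3, g))
Function('t')(Z, j) = Add(-2, Mul(Rational(1, 4), Z))
Function('d')(P) = Mul(23, Pow(P, -1))
Mul(Add(Mul(Add(Mul(39, -102), 69), Pow(-360334, -1)), Function('d')(-590)), Pow(Add(48081, 3578), -1)) = Mul(Add(Mul(Add(Mul(39, -102), 69), Pow(-360334, -1)), Mul(23, Pow(-590, -1))), Pow(Add(48081, 3578), -1)) = Mul(Add(Mul(Add(-3978, 69), Rational(-1, 360334)), Mul(23, Rational(-1, 590))), Pow(51659, -1)) = Mul(Add(Mul(-3909, Rational(-1, 360334)), Rational(-23, 590)), Rational(1, 51659)) = Mul(Add(Rational(3909, 360334), Rational(-23, 590)), Rational(1, 51659)) = Mul(Rational(-1495343, 53149265), Rational(1, 51659)) = Rational(-1495343, 2745637880635)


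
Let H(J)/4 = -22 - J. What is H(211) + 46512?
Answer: 45580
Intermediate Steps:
H(J) = -88 - 4*J (H(J) = 4*(-22 - J) = -88 - 4*J)
H(211) + 46512 = (-88 - 4*211) + 46512 = (-88 - 844) + 46512 = -932 + 46512 = 45580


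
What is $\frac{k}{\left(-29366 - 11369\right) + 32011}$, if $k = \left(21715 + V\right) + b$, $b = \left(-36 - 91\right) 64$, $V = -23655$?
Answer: $\frac{839}{727} \approx 1.1541$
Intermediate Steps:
$b = -8128$ ($b = \left(-127\right) 64 = -8128$)
$k = -10068$ ($k = \left(21715 - 23655\right) - 8128 = -1940 - 8128 = -10068$)
$\frac{k}{\left(-29366 - 11369\right) + 32011} = - \frac{10068}{\left(-29366 - 11369\right) + 32011} = - \frac{10068}{-40735 + 32011} = - \frac{10068}{-8724} = \left(-10068\right) \left(- \frac{1}{8724}\right) = \frac{839}{727}$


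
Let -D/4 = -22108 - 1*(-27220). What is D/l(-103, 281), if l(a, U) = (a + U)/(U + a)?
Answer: -20448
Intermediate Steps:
l(a, U) = 1 (l(a, U) = (U + a)/(U + a) = 1)
D = -20448 (D = -4*(-22108 - 1*(-27220)) = -4*(-22108 + 27220) = -4*5112 = -20448)
D/l(-103, 281) = -20448/1 = -20448*1 = -20448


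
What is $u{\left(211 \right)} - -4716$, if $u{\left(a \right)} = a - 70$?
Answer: $4857$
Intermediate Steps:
$u{\left(a \right)} = -70 + a$
$u{\left(211 \right)} - -4716 = \left(-70 + 211\right) - -4716 = 141 + 4716 = 4857$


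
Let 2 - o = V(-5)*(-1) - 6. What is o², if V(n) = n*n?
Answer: 1089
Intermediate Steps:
V(n) = n²
o = 33 (o = 2 - ((-5)²*(-1) - 6) = 2 - (25*(-1) - 6) = 2 - (-25 - 6) = 2 - 1*(-31) = 2 + 31 = 33)
o² = 33² = 1089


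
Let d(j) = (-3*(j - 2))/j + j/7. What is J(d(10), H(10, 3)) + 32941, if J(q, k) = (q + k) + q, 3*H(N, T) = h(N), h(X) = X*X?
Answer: 3462101/105 ≈ 32972.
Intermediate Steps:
h(X) = X²
d(j) = j/7 + (6 - 3*j)/j (d(j) = (-3*(-2 + j))/j + j*(⅐) = (6 - 3*j)/j + j/7 = j/7 + (6 - 3*j)/j)
H(N, T) = N²/3
J(q, k) = k + 2*q (J(q, k) = (k + q) + q = k + 2*q)
J(d(10), H(10, 3)) + 32941 = ((⅓)*10² + 2*(-3 + 6/10 + (⅐)*10)) + 32941 = ((⅓)*100 + 2*(-3 + 6*(⅒) + 10/7)) + 32941 = (100/3 + 2*(-3 + ⅗ + 10/7)) + 32941 = (100/3 + 2*(-34/35)) + 32941 = (100/3 - 68/35) + 32941 = 3296/105 + 32941 = 3462101/105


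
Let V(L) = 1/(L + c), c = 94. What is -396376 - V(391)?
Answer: -192242361/485 ≈ -3.9638e+5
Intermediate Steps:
V(L) = 1/(94 + L) (V(L) = 1/(L + 94) = 1/(94 + L))
-396376 - V(391) = -396376 - 1/(94 + 391) = -396376 - 1/485 = -192242361/485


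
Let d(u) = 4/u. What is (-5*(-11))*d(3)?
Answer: 220/3 ≈ 73.333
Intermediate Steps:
(-5*(-11))*d(3) = (-5*(-11))*(4/3) = 55*(4*(⅓)) = 55*(4/3) = 220/3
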